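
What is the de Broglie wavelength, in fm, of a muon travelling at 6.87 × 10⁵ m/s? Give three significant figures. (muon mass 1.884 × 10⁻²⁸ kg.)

p = mv = 1.884 × 10⁻²⁸ × 6.87 × 10⁵ = 1.294 × 10⁻²² kg·m/s.
λ = h/p = 6.626 × 10⁻³⁴ / 1.294 × 10⁻²² = 5.12 × 10⁻¹² m = 5120 fm.

λ = 5120 fm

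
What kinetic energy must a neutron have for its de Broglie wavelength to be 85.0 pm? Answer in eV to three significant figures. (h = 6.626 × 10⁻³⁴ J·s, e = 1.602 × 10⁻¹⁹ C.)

KE = 0.113 eV

p = h/λ = 6.626 × 10⁻³⁴ / 8.500 × 10⁻¹¹ = 7.795 × 10⁻²⁴ kg·m/s.
KE = p²/(2m) = (7.795 × 10⁻²⁴)² / (2 × 1.675 × 10⁻²⁷) = 1.814 × 10⁻²⁰ J = 0.113 eV.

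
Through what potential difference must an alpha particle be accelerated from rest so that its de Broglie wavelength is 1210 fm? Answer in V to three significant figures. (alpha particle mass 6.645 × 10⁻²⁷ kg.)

V = 70.4 V

p = h/λ = 6.626 × 10⁻³⁴ / 1.210 × 10⁻¹² = 5.476 × 10⁻²² kg·m/s.
KE = p²/(2m) = 2.256 × 10⁻¹⁷ J.
V = KE/2e = 2.256 × 10⁻¹⁷ / (2 × 1.602 × 10⁻¹⁹) = 70.4 V.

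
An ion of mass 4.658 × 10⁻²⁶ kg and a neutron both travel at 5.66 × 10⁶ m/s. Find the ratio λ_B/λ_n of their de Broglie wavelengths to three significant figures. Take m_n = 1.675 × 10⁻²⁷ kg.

λ_B/λ_n = 0.0360

At fixed v, p = mv so λ = h/(mv) ∝ 1/m.
λ_B/λ_n = m_n/m_B = 1.675 × 10⁻²⁷/4.658 × 10⁻²⁶ = 0.0360.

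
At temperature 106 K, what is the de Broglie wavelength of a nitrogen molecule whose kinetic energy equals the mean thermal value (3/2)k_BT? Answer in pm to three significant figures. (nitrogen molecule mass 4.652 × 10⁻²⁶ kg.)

KE = (3/2)k_BT = 1.5 × 1.381 × 10⁻²³ × 106 = 2.196 × 10⁻²¹ J.
p = √(2mKE) = √(2 × 4.652 × 10⁻²⁶ × 2.196 × 10⁻²¹) = 1.429 × 10⁻²³ kg·m/s.
λ = h/p = 4.64 × 10⁻¹¹ m = 46.4 pm.

λ = 46.4 pm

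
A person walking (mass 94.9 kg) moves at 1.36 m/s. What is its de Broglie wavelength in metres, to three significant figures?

p = mv = 94.9 × 1.36 = 1.291 × 10² kg·m/s.
λ = h/p = 6.626 × 10⁻³⁴ / 1.291 × 10² = 5.13 × 10⁻³⁶ m.

λ = 5.13 × 10⁻³⁶ m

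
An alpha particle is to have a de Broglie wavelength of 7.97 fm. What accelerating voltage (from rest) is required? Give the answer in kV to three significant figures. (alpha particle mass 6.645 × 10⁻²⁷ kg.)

V = 1620 kV

p = h/λ = 6.626 × 10⁻³⁴ / 7.970 × 10⁻¹⁵ = 8.314 × 10⁻²⁰ kg·m/s.
KE = p²/(2m) = 5.201 × 10⁻¹³ J.
V = KE/2e = 5.201 × 10⁻¹³ / (2 × 1.602 × 10⁻¹⁹) = 1620 kV.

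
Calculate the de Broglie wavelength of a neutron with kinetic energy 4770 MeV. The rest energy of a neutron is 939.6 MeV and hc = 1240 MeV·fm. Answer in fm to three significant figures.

Total energy E = KE + m₀c² = 4770 + 939.6 = 5709.6 MeV.
(pc)² = E² − (m₀c²)² = (5709.6)² − (939.6)² = 3.172 × 10⁷ MeV², so pc = 5632 MeV.
λ = hc/(pc) = 1240 MeV·fm / 5632 MeV = 0.220 fm.

λ = 0.220 fm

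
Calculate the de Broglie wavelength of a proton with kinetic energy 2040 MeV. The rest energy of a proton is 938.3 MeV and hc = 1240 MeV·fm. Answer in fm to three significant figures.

λ = 0.439 fm

Total energy E = KE + m₀c² = 2040 + 938.3 = 2978.3 MeV.
(pc)² = E² − (m₀c²)² = (2978.3)² − (938.3)² = 7.990 × 10⁶ MeV², so pc = 2827 MeV.
λ = hc/(pc) = 1240 MeV·fm / 2827 MeV = 0.439 fm.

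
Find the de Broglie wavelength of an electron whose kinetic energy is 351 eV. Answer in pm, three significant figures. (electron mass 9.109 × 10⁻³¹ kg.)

KE = 351 eV = 5.623 × 10⁻¹⁷ J.
p = √(2mKE) = √(2 × 9.109 × 10⁻³¹ × 5.623 × 10⁻¹⁷) = 1.012 × 10⁻²³ kg·m/s.
λ = h/p = 6.626 × 10⁻³⁴ / 1.012 × 10⁻²³ = 6.55 × 10⁻¹¹ m = 65.5 pm.

λ = 65.5 pm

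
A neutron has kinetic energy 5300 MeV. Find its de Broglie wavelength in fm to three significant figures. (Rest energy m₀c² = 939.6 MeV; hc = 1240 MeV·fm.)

Total energy E = KE + m₀c² = 5300 + 939.6 = 6239.6 MeV.
(pc)² = E² − (m₀c²)² = (6239.6)² − (939.6)² = 3.805 × 10⁷ MeV², so pc = 6168 MeV.
λ = hc/(pc) = 1240 MeV·fm / 6168 MeV = 0.201 fm.

λ = 0.201 fm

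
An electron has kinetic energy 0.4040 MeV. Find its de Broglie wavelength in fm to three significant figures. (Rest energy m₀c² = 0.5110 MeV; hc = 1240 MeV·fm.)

λ = 1630 fm

Total energy E = KE + m₀c² = 0.4040 + 0.5110 = 0.9150 MeV.
(pc)² = E² − (m₀c²)² = (0.9150)² − (0.5110)² = 0.5761 MeV², so pc = 0.7590 MeV.
λ = hc/(pc) = 1240 MeV·fm / 0.7590 MeV = 1630 fm.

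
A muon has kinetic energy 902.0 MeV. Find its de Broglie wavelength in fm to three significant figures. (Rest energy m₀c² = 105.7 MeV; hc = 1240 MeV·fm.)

Total energy E = KE + m₀c² = 902.0 + 105.7 = 1007.7 MeV.
(pc)² = E² − (m₀c²)² = (1007.7)² − (105.7)² = 1.004 × 10⁶ MeV², so pc = 1002 MeV.
λ = hc/(pc) = 1240 MeV·fm / 1002 MeV = 1.24 fm.

λ = 1.24 fm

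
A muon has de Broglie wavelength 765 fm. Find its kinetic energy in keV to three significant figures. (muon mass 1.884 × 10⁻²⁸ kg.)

p = h/λ = 6.626 × 10⁻³⁴ / 7.650 × 10⁻¹³ = 8.661 × 10⁻²² kg·m/s.
KE = p²/(2m) = (8.661 × 10⁻²²)² / (2 × 1.884 × 10⁻²⁸) = 1.991 × 10⁻¹⁵ J = 12.4 keV.

KE = 12.4 keV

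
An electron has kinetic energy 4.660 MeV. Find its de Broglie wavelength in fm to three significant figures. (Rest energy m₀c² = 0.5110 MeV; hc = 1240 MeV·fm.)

Total energy E = KE + m₀c² = 4.660 + 0.5110 = 5.1710 MeV.
(pc)² = E² − (m₀c²)² = (5.1710)² − (0.5110)² = 26.48 MeV², so pc = 5.146 MeV.
λ = hc/(pc) = 1240 MeV·fm / 5.146 MeV = 241 fm.

λ = 241 fm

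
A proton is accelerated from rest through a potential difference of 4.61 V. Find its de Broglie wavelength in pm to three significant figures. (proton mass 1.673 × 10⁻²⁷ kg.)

λ = 13.3 pm

KE = eV = 1.602 × 10⁻¹⁹ × 4.610 = 7.385 × 10⁻¹⁹ J.
p = √(2mKE) = √(2 × 1.673 × 10⁻²⁷ × 7.385 × 10⁻¹⁹) = 4.971 × 10⁻²³ kg·m/s.
λ = h/p = 6.626 × 10⁻³⁴ / 4.971 × 10⁻²³ = 1.33 × 10⁻¹¹ m = 13.3 pm.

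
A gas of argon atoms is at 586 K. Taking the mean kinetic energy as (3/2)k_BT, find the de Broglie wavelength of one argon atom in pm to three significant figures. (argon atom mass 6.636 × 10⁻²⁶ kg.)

λ = 16.5 pm

KE = (3/2)k_BT = 1.5 × 1.381 × 10⁻²³ × 586 = 1.214 × 10⁻²⁰ J.
p = √(2mKE) = √(2 × 6.636 × 10⁻²⁶ × 1.214 × 10⁻²⁰) = 4.014 × 10⁻²³ kg·m/s.
λ = h/p = 1.65 × 10⁻¹¹ m = 16.5 pm.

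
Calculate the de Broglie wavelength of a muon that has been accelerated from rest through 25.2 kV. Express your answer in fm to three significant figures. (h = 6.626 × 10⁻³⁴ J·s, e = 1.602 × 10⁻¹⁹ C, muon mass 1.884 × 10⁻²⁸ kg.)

KE = eV = 1.602 × 10⁻¹⁹ × 2.520 × 10⁴ = 4.037 × 10⁻¹⁵ J.
p = √(2mKE) = √(2 × 1.884 × 10⁻²⁸ × 4.037 × 10⁻¹⁵) = 1.233 × 10⁻²¹ kg·m/s.
λ = h/p = 6.626 × 10⁻³⁴ / 1.233 × 10⁻²¹ = 5.37 × 10⁻¹³ m = 537 fm.

λ = 537 fm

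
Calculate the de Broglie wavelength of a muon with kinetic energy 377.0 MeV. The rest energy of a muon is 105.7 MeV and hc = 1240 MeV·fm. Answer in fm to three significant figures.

Total energy E = KE + m₀c² = 377.0 + 105.7 = 482.7 MeV.
(pc)² = E² − (m₀c²)² = (482.7)² − (105.7)² = 2.218 × 10⁵ MeV², so pc = 471.0 MeV.
λ = hc/(pc) = 1240 MeV·fm / 471.0 MeV = 2.63 fm.

λ = 2.63 fm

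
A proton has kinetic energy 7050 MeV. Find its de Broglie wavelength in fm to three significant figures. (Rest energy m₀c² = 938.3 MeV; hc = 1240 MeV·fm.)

Total energy E = KE + m₀c² = 7050 + 938.3 = 7988.3 MeV.
(pc)² = E² − (m₀c²)² = (7988.3)² − (938.3)² = 6.293 × 10⁷ MeV², so pc = 7933 MeV.
λ = hc/(pc) = 1240 MeV·fm / 7933 MeV = 0.156 fm.

λ = 0.156 fm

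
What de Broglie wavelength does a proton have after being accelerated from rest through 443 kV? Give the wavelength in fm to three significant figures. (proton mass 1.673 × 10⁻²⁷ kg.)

λ = 43.0 fm

KE = eV = 1.602 × 10⁻¹⁹ × 4.430 × 10⁵ = 7.097 × 10⁻¹⁴ J.
p = √(2mKE) = √(2 × 1.673 × 10⁻²⁷ × 7.097 × 10⁻¹⁴) = 1.541 × 10⁻²⁰ kg·m/s.
λ = h/p = 6.626 × 10⁻³⁴ / 1.541 × 10⁻²⁰ = 4.30 × 10⁻¹⁴ m = 43.0 fm.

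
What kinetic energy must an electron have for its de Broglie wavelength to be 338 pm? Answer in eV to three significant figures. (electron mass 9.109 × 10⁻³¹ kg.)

p = h/λ = 6.626 × 10⁻³⁴ / 3.380 × 10⁻¹⁰ = 1.960 × 10⁻²⁴ kg·m/s.
KE = p²/(2m) = (1.960 × 10⁻²⁴)² / (2 × 9.109 × 10⁻³¹) = 2.109 × 10⁻¹⁸ J = 13.2 eV.

KE = 13.2 eV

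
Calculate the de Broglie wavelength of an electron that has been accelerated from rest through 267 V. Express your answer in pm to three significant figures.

KE = eV = 1.602 × 10⁻¹⁹ × 267.0 = 4.277 × 10⁻¹⁷ J.
p = √(2mKE) = √(2 × 9.109 × 10⁻³¹ × 4.277 × 10⁻¹⁷) = 8.827 × 10⁻²⁴ kg·m/s.
λ = h/p = 6.626 × 10⁻³⁴ / 8.827 × 10⁻²⁴ = 7.51 × 10⁻¹¹ m = 75.1 pm.

λ = 75.1 pm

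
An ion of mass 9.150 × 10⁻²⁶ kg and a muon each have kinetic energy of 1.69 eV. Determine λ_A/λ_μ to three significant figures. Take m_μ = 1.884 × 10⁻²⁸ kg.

λ_A/λ_μ = 0.0454

At fixed KE, p = √(2mKE) so λ = h/p ∝ 1/√m.
λ_A/λ_μ = √(m_μ/m_A) = √(1.884 × 10⁻²⁸/9.150 × 10⁻²⁶) = √(2.059 × 10⁻³) = 0.0454.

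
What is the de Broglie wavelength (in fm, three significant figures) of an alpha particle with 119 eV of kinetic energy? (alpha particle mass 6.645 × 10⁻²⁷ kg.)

KE = 119 eV = 1.906 × 10⁻¹⁷ J.
p = √(2mKE) = √(2 × 6.645 × 10⁻²⁷ × 1.906 × 10⁻¹⁷) = 5.033 × 10⁻²² kg·m/s.
λ = h/p = 6.626 × 10⁻³⁴ / 5.033 × 10⁻²² = 1.32 × 10⁻¹² m = 1320 fm.

λ = 1320 fm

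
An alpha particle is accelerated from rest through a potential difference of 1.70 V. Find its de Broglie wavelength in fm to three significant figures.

KE = 2eV = 2 × 1.602 × 10⁻¹⁹ × 1.700 = 5.447 × 10⁻¹⁹ J.
p = √(2mKE) = √(2 × 6.645 × 10⁻²⁷ × 5.447 × 10⁻¹⁹) = 8.508 × 10⁻²³ kg·m/s.
λ = h/p = 6.626 × 10⁻³⁴ / 8.508 × 10⁻²³ = 7.79 × 10⁻¹² m = 7790 fm.

λ = 7790 fm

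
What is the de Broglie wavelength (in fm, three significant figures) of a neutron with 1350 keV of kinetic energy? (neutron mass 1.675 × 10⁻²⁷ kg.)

KE = 1350 keV = 2.163 × 10⁻¹³ J.
p = √(2mKE) = √(2 × 1.675 × 10⁻²⁷ × 2.163 × 10⁻¹³) = 2.692 × 10⁻²⁰ kg·m/s.
λ = h/p = 6.626 × 10⁻³⁴ / 2.692 × 10⁻²⁰ = 2.46 × 10⁻¹⁴ m = 24.6 fm.

λ = 24.6 fm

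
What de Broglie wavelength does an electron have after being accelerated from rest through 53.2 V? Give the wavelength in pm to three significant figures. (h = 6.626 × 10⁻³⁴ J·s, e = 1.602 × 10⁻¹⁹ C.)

KE = eV = 1.602 × 10⁻¹⁹ × 53.20 = 8.523 × 10⁻¹⁸ J.
p = √(2mKE) = √(2 × 9.109 × 10⁻³¹ × 8.523 × 10⁻¹⁸) = 3.940 × 10⁻²⁴ kg·m/s.
λ = h/p = 6.626 × 10⁻³⁴ / 3.940 × 10⁻²⁴ = 1.68 × 10⁻¹⁰ m = 168 pm.

λ = 168 pm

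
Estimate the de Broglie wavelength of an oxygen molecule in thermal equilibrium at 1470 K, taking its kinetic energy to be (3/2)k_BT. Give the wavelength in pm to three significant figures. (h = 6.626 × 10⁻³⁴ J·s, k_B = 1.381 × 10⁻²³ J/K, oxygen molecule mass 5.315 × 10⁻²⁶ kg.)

KE = (3/2)k_BT = 1.5 × 1.381 × 10⁻²³ × 1470 = 3.045 × 10⁻²⁰ J.
p = √(2mKE) = √(2 × 5.315 × 10⁻²⁶ × 3.045 × 10⁻²⁰) = 5.689 × 10⁻²³ kg·m/s.
λ = h/p = 1.16 × 10⁻¹¹ m = 11.6 pm.

λ = 11.6 pm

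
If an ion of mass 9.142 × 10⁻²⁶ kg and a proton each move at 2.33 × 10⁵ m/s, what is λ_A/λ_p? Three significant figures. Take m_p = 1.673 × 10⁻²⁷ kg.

At fixed v, p = mv so λ = h/(mv) ∝ 1/m.
λ_A/λ_p = m_p/m_A = 1.673 × 10⁻²⁷/9.142 × 10⁻²⁶ = 0.0183.

λ_A/λ_p = 0.0183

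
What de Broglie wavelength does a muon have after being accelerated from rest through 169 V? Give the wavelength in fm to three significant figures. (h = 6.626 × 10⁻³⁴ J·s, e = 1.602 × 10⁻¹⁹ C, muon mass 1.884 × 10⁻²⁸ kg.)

KE = eV = 1.602 × 10⁻¹⁹ × 169.0 = 2.707 × 10⁻¹⁷ J.
p = √(2mKE) = √(2 × 1.884 × 10⁻²⁸ × 2.707 × 10⁻¹⁷) = 1.010 × 10⁻²² kg·m/s.
λ = h/p = 6.626 × 10⁻³⁴ / 1.010 × 10⁻²² = 6.56 × 10⁻¹² m = 6560 fm.

λ = 6560 fm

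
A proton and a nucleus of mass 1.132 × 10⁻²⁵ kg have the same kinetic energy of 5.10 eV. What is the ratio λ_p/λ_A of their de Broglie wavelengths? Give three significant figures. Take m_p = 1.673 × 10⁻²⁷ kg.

λ_p/λ_A = 8.23

At fixed KE, p = √(2mKE) so λ = h/p ∝ 1/√m.
λ_p/λ_A = √(m_A/m_p) = √(1.132 × 10⁻²⁵/1.673 × 10⁻²⁷) = √(67.66) = 8.23.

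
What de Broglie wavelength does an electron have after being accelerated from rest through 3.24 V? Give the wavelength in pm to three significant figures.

KE = eV = 1.602 × 10⁻¹⁹ × 3.240 = 5.190 × 10⁻¹⁹ J.
p = √(2mKE) = √(2 × 9.109 × 10⁻³¹ × 5.190 × 10⁻¹⁹) = 9.724 × 10⁻²⁵ kg·m/s.
λ = h/p = 6.626 × 10⁻³⁴ / 9.724 × 10⁻²⁵ = 6.81 × 10⁻¹⁰ m = 681 pm.

λ = 681 pm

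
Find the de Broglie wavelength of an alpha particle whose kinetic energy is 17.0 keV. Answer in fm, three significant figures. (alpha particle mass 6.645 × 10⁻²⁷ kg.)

λ = 110 fm

KE = 17.0 keV = 2.723 × 10⁻¹⁵ J.
p = √(2mKE) = √(2 × 6.645 × 10⁻²⁷ × 2.723 × 10⁻¹⁵) = 6.016 × 10⁻²¹ kg·m/s.
λ = h/p = 6.626 × 10⁻³⁴ / 6.016 × 10⁻²¹ = 1.10 × 10⁻¹³ m = 110 fm.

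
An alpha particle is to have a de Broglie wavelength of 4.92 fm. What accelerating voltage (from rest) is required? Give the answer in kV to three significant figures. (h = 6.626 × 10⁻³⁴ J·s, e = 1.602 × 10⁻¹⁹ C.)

p = h/λ = 6.626 × 10⁻³⁴ / 4.920 × 10⁻¹⁵ = 1.347 × 10⁻¹⁹ kg·m/s.
KE = p²/(2m) = 1.365 × 10⁻¹² J.
V = KE/2e = 1.365 × 10⁻¹² / (2 × 1.602 × 10⁻¹⁹) = 4260 kV.

V = 4260 kV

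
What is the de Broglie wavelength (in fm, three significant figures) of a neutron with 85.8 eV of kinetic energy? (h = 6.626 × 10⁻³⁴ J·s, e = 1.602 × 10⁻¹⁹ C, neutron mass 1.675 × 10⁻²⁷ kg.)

λ = 3090 fm

KE = 85.8 eV = 1.375 × 10⁻¹⁷ J.
p = √(2mKE) = √(2 × 1.675 × 10⁻²⁷ × 1.375 × 10⁻¹⁷) = 2.146 × 10⁻²² kg·m/s.
λ = h/p = 6.626 × 10⁻³⁴ / 2.146 × 10⁻²² = 3.09 × 10⁻¹² m = 3090 fm.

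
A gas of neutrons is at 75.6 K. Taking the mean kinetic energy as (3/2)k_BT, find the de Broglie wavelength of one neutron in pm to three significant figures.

KE = (3/2)k_BT = 1.5 × 1.381 × 10⁻²³ × 75.6 = 1.566 × 10⁻²¹ J.
p = √(2mKE) = √(2 × 1.675 × 10⁻²⁷ × 1.566 × 10⁻²¹) = 2.290 × 10⁻²⁴ kg·m/s.
λ = h/p = 2.89 × 10⁻¹⁰ m = 289 pm.

λ = 289 pm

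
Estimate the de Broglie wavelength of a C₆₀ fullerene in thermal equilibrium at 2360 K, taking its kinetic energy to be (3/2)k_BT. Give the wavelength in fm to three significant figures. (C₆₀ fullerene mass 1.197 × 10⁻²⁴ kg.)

KE = (3/2)k_BT = 1.5 × 1.381 × 10⁻²³ × 2360 = 4.889 × 10⁻²⁰ J.
p = √(2mKE) = √(2 × 1.197 × 10⁻²⁴ × 4.889 × 10⁻²⁰) = 3.421 × 10⁻²² kg·m/s.
λ = h/p = 1.94 × 10⁻¹² m = 1940 fm.

λ = 1940 fm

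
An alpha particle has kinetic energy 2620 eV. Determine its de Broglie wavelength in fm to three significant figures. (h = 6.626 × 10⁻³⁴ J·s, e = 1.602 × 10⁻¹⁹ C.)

λ = 281 fm

KE = 2620 eV = 4.197 × 10⁻¹⁶ J.
p = √(2mKE) = √(2 × 6.645 × 10⁻²⁷ × 4.197 × 10⁻¹⁶) = 2.362 × 10⁻²¹ kg·m/s.
λ = h/p = 6.626 × 10⁻³⁴ / 2.362 × 10⁻²¹ = 2.81 × 10⁻¹³ m = 281 fm.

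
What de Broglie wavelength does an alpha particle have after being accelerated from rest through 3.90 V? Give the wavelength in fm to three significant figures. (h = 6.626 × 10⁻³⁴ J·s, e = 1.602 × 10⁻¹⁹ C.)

KE = 2eV = 2 × 1.602 × 10⁻¹⁹ × 3.900 = 1.250 × 10⁻¹⁸ J.
p = √(2mKE) = √(2 × 6.645 × 10⁻²⁷ × 1.250 × 10⁻¹⁸) = 1.289 × 10⁻²² kg·m/s.
λ = h/p = 6.626 × 10⁻³⁴ / 1.289 × 10⁻²² = 5.14 × 10⁻¹² m = 5140 fm.

λ = 5140 fm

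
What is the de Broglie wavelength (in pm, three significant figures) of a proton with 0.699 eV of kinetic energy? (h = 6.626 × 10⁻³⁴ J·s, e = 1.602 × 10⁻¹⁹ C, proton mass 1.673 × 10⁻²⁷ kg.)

KE = 0.699 eV = 1.120 × 10⁻¹⁹ J.
p = √(2mKE) = √(2 × 1.673 × 10⁻²⁷ × 1.120 × 10⁻¹⁹) = 1.936 × 10⁻²³ kg·m/s.
λ = h/p = 6.626 × 10⁻³⁴ / 1.936 × 10⁻²³ = 3.42 × 10⁻¹¹ m = 34.2 pm.

λ = 34.2 pm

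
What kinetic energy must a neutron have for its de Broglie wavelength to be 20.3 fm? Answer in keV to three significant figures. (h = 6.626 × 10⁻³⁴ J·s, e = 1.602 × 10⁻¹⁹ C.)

p = h/λ = 6.626 × 10⁻³⁴ / 2.030 × 10⁻¹⁴ = 3.264 × 10⁻²⁰ kg·m/s.
KE = p²/(2m) = (3.264 × 10⁻²⁰)² / (2 × 1.675 × 10⁻²⁷) = 3.180 × 10⁻¹³ J = 1990 keV.

KE = 1990 keV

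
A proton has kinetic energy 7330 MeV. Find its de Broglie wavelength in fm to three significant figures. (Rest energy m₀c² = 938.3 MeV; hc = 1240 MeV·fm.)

λ = 0.151 fm

Total energy E = KE + m₀c² = 7330 + 938.3 = 8268.3 MeV.
(pc)² = E² − (m₀c²)² = (8268.3)² − (938.3)² = 6.748 × 10⁷ MeV², so pc = 8215 MeV.
λ = hc/(pc) = 1240 MeV·fm / 8215 MeV = 0.151 fm.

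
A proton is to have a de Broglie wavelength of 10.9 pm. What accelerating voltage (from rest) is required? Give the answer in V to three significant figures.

p = h/λ = 6.626 × 10⁻³⁴ / 1.090 × 10⁻¹¹ = 6.079 × 10⁻²³ kg·m/s.
KE = p²/(2m) = 1.104 × 10⁻¹⁸ J.
V = KE/e = 1.104 × 10⁻¹⁸ / (1.602 × 10⁻¹⁹) = 6.89 V.

V = 6.89 V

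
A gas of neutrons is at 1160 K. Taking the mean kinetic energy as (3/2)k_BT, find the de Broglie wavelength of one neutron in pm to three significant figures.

KE = (3/2)k_BT = 1.5 × 1.381 × 10⁻²³ × 1160 = 2.403 × 10⁻²⁰ J.
p = √(2mKE) = √(2 × 1.675 × 10⁻²⁷ × 2.403 × 10⁻²⁰) = 8.972 × 10⁻²⁴ kg·m/s.
λ = h/p = 7.39 × 10⁻¹¹ m = 73.9 pm.

λ = 73.9 pm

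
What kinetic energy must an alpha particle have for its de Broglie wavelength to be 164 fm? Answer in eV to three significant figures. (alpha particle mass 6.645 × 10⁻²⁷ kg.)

p = h/λ = 6.626 × 10⁻³⁴ / 1.640 × 10⁻¹³ = 4.040 × 10⁻²¹ kg·m/s.
KE = p²/(2m) = (4.040 × 10⁻²¹)² / (2 × 6.645 × 10⁻²⁷) = 1.228 × 10⁻¹⁵ J = 7670 eV.

KE = 7670 eV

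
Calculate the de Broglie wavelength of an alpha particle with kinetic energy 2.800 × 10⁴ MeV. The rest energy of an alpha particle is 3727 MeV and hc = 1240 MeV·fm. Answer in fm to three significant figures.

λ = 0.0394 fm

Total energy E = KE + m₀c² = 2.800 × 10⁴ + 3727 = 31727 MeV.
(pc)² = E² − (m₀c²)² = (31727)² − (3727)² = 9.927 × 10⁸ MeV², so pc = 3.151 × 10⁴ MeV.
λ = hc/(pc) = 1240 MeV·fm / 3.151 × 10⁴ MeV = 0.0394 fm.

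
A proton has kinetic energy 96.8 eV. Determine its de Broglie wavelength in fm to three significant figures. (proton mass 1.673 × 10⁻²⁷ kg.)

KE = 96.8 eV = 1.551 × 10⁻¹⁷ J.
p = √(2mKE) = √(2 × 1.673 × 10⁻²⁷ × 1.551 × 10⁻¹⁷) = 2.278 × 10⁻²² kg·m/s.
λ = h/p = 6.626 × 10⁻³⁴ / 2.278 × 10⁻²² = 2.91 × 10⁻¹² m = 2910 fm.

λ = 2910 fm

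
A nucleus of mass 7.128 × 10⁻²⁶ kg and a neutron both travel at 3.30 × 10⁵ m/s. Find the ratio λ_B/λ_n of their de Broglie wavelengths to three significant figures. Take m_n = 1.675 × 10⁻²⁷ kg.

λ_B/λ_n = 0.0235

At fixed v, p = mv so λ = h/(mv) ∝ 1/m.
λ_B/λ_n = m_n/m_B = 1.675 × 10⁻²⁷/7.128 × 10⁻²⁶ = 0.0235.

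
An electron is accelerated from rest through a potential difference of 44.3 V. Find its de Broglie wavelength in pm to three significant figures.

λ = 184 pm

KE = eV = 1.602 × 10⁻¹⁹ × 44.30 = 7.097 × 10⁻¹⁸ J.
p = √(2mKE) = √(2 × 9.109 × 10⁻³¹ × 7.097 × 10⁻¹⁸) = 3.596 × 10⁻²⁴ kg·m/s.
λ = h/p = 6.626 × 10⁻³⁴ / 3.596 × 10⁻²⁴ = 1.84 × 10⁻¹⁰ m = 184 pm.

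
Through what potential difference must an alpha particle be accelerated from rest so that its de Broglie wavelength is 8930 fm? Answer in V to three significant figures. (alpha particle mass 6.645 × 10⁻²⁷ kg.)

p = h/λ = 6.626 × 10⁻³⁴ / 8.930 × 10⁻¹² = 7.420 × 10⁻²³ kg·m/s.
KE = p²/(2m) = 4.143 × 10⁻¹⁹ J.
V = KE/2e = 4.143 × 10⁻¹⁹ / (2 × 1.602 × 10⁻¹⁹) = 1.29 V.

V = 1.29 V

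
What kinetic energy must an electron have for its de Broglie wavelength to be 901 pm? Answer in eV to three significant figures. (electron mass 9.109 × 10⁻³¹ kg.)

p = h/λ = 6.626 × 10⁻³⁴ / 9.010 × 10⁻¹⁰ = 7.354 × 10⁻²⁵ kg·m/s.
KE = p²/(2m) = (7.354 × 10⁻²⁵)² / (2 × 9.109 × 10⁻³¹) = 2.969 × 10⁻¹⁹ J = 1.85 eV.

KE = 1.85 eV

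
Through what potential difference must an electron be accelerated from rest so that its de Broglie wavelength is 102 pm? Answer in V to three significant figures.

p = h/λ = 6.626 × 10⁻³⁴ / 1.020 × 10⁻¹⁰ = 6.496 × 10⁻²⁴ kg·m/s.
KE = p²/(2m) = 2.316 × 10⁻¹⁷ J.
V = KE/e = 2.316 × 10⁻¹⁷ / (1.602 × 10⁻¹⁹) = 145 V.

V = 145 V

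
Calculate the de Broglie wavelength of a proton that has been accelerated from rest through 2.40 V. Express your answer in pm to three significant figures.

λ = 18.5 pm

KE = eV = 1.602 × 10⁻¹⁹ × 2.400 = 3.845 × 10⁻¹⁹ J.
p = √(2mKE) = √(2 × 1.673 × 10⁻²⁷ × 3.845 × 10⁻¹⁹) = 3.587 × 10⁻²³ kg·m/s.
λ = h/p = 6.626 × 10⁻³⁴ / 3.587 × 10⁻²³ = 1.85 × 10⁻¹¹ m = 18.5 pm.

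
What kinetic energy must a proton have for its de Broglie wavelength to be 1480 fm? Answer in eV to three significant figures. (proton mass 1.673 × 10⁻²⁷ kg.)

KE = 374 eV

p = h/λ = 6.626 × 10⁻³⁴ / 1.480 × 10⁻¹² = 4.477 × 10⁻²² kg·m/s.
KE = p²/(2m) = (4.477 × 10⁻²²)² / (2 × 1.673 × 10⁻²⁷) = 5.990 × 10⁻¹⁷ J = 374 eV.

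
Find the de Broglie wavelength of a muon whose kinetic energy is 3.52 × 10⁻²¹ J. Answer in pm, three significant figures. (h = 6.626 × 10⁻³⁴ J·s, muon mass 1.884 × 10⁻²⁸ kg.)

λ = 575 pm

p = √(2mKE) = √(2 × 1.884 × 10⁻²⁸ × 3.520 × 10⁻²¹) = 1.152 × 10⁻²⁴ kg·m/s.
λ = h/p = 6.626 × 10⁻³⁴ / 1.152 × 10⁻²⁴ = 5.75 × 10⁻¹⁰ m = 575 pm.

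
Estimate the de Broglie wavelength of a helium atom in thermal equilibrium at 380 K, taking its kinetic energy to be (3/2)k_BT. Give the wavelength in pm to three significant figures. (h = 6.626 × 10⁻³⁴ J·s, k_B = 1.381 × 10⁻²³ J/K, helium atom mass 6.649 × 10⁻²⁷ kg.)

KE = (3/2)k_BT = 1.5 × 1.381 × 10⁻²³ × 380 = 7.872 × 10⁻²¹ J.
p = √(2mKE) = √(2 × 6.649 × 10⁻²⁷ × 7.872 × 10⁻²¹) = 1.023 × 10⁻²³ kg·m/s.
λ = h/p = 6.48 × 10⁻¹¹ m = 64.8 pm.

λ = 64.8 pm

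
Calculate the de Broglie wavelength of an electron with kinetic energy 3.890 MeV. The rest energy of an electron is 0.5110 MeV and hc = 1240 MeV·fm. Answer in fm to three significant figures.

λ = 284 fm

Total energy E = KE + m₀c² = 3.890 + 0.5110 = 4.4010 MeV.
(pc)² = E² − (m₀c²)² = (4.4010)² − (0.5110)² = 19.11 MeV², so pc = 4.371 MeV.
λ = hc/(pc) = 1240 MeV·fm / 4.371 MeV = 284 fm.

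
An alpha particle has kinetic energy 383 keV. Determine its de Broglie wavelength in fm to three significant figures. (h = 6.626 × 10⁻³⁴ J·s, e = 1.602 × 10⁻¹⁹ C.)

λ = 23.2 fm

KE = 383 keV = 6.136 × 10⁻¹⁴ J.
p = √(2mKE) = √(2 × 6.645 × 10⁻²⁷ × 6.136 × 10⁻¹⁴) = 2.856 × 10⁻²⁰ kg·m/s.
λ = h/p = 6.626 × 10⁻³⁴ / 2.856 × 10⁻²⁰ = 2.32 × 10⁻¹⁴ m = 23.2 fm.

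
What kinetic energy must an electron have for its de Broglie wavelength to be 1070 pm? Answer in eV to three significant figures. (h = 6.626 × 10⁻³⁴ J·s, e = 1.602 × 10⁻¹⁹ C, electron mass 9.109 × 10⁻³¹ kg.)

p = h/λ = 6.626 × 10⁻³⁴ / 1.070 × 10⁻⁹ = 6.193 × 10⁻²⁵ kg·m/s.
KE = p²/(2m) = (6.193 × 10⁻²⁵)² / (2 × 9.109 × 10⁻³¹) = 2.105 × 10⁻¹⁹ J = 1.31 eV.

KE = 1.31 eV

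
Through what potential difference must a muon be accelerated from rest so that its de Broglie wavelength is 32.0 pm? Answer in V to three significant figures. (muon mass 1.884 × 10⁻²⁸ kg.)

V = 7.10 V

p = h/λ = 6.626 × 10⁻³⁴ / 3.200 × 10⁻¹¹ = 2.071 × 10⁻²³ kg·m/s.
KE = p²/(2m) = 1.138 × 10⁻¹⁸ J.
V = KE/e = 1.138 × 10⁻¹⁸ / (1.602 × 10⁻¹⁹) = 7.10 V.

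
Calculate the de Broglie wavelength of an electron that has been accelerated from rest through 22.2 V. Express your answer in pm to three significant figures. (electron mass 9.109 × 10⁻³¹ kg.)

KE = eV = 1.602 × 10⁻¹⁹ × 22.20 = 3.556 × 10⁻¹⁸ J.
p = √(2mKE) = √(2 × 9.109 × 10⁻³¹ × 3.556 × 10⁻¹⁸) = 2.545 × 10⁻²⁴ kg·m/s.
λ = h/p = 6.626 × 10⁻³⁴ / 2.545 × 10⁻²⁴ = 2.60 × 10⁻¹⁰ m = 260 pm.

λ = 260 pm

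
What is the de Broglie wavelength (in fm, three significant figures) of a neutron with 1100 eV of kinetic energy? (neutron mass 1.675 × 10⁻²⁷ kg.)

λ = 862 fm

KE = 1100 eV = 1.762 × 10⁻¹⁶ J.
p = √(2mKE) = √(2 × 1.675 × 10⁻²⁷ × 1.762 × 10⁻¹⁶) = 7.683 × 10⁻²² kg·m/s.
λ = h/p = 6.626 × 10⁻³⁴ / 7.683 × 10⁻²² = 8.62 × 10⁻¹³ m = 862 fm.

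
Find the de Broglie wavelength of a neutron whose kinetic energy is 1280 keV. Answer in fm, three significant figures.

KE = 1280 keV = 2.051 × 10⁻¹³ J.
p = √(2mKE) = √(2 × 1.675 × 10⁻²⁷ × 2.051 × 10⁻¹³) = 2.621 × 10⁻²⁰ kg·m/s.
λ = h/p = 6.626 × 10⁻³⁴ / 2.621 × 10⁻²⁰ = 2.53 × 10⁻¹⁴ m = 25.3 fm.

λ = 25.3 fm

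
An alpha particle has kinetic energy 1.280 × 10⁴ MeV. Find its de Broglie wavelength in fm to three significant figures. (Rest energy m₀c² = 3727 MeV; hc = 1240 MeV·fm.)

λ = 0.0770 fm

Total energy E = KE + m₀c² = 1.280 × 10⁴ + 3727 = 16527 MeV.
(pc)² = E² − (m₀c²)² = (16527)² − (3727)² = 2.593 × 10⁸ MeV², so pc = 1.610 × 10⁴ MeV.
λ = hc/(pc) = 1240 MeV·fm / 1.610 × 10⁴ MeV = 0.0770 fm.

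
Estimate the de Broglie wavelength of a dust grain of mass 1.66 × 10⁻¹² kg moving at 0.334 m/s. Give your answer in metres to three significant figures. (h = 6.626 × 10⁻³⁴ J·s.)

p = mv = 1.66 × 10⁻¹² × 0.334 = 5.544 × 10⁻¹³ kg·m/s.
λ = h/p = 6.626 × 10⁻³⁴ / 5.544 × 10⁻¹³ = 1.20 × 10⁻²¹ m.

λ = 1.20 × 10⁻²¹ m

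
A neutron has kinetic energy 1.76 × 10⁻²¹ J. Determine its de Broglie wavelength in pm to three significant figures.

p = √(2mKE) = √(2 × 1.675 × 10⁻²⁷ × 1.760 × 10⁻²¹) = 2.428 × 10⁻²⁴ kg·m/s.
λ = h/p = 6.626 × 10⁻³⁴ / 2.428 × 10⁻²⁴ = 2.73 × 10⁻¹⁰ m = 273 pm.

λ = 273 pm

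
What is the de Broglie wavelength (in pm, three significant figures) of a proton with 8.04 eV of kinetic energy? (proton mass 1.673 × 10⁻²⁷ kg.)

λ = 10.1 pm

KE = 8.04 eV = 1.288 × 10⁻¹⁸ J.
p = √(2mKE) = √(2 × 1.673 × 10⁻²⁷ × 1.288 × 10⁻¹⁸) = 6.565 × 10⁻²³ kg·m/s.
λ = h/p = 6.626 × 10⁻³⁴ / 6.565 × 10⁻²³ = 1.01 × 10⁻¹¹ m = 10.1 pm.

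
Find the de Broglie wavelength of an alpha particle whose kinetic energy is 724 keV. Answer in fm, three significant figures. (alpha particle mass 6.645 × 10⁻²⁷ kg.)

KE = 724 keV = 1.160 × 10⁻¹³ J.
p = √(2mKE) = √(2 × 6.645 × 10⁻²⁷ × 1.160 × 10⁻¹³) = 3.926 × 10⁻²⁰ kg·m/s.
λ = h/p = 6.626 × 10⁻³⁴ / 3.926 × 10⁻²⁰ = 1.69 × 10⁻¹⁴ m = 16.9 fm.

λ = 16.9 fm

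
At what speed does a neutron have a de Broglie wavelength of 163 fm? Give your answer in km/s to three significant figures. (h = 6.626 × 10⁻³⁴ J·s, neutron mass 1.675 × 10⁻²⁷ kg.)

v = 2430 km/s

p = h/λ = 6.626 × 10⁻³⁴ / 1.630 × 10⁻¹³ = 4.065 × 10⁻²¹ kg·m/s.
v = p/m = 4.065 × 10⁻²¹ / 1.675 × 10⁻²⁷ = 2.43 × 10⁶ m/s = 2430 km/s.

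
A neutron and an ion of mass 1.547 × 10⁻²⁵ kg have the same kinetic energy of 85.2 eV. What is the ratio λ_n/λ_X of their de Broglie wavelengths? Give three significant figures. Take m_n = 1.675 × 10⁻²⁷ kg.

λ_n/λ_X = 9.61

At fixed KE, p = √(2mKE) so λ = h/p ∝ 1/√m.
λ_n/λ_X = √(m_X/m_n) = √(1.547 × 10⁻²⁵/1.675 × 10⁻²⁷) = √(92.36) = 9.61.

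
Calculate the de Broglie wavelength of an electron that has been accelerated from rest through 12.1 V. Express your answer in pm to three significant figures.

λ = 353 pm

KE = eV = 1.602 × 10⁻¹⁹ × 12.10 = 1.938 × 10⁻¹⁸ J.
p = √(2mKE) = √(2 × 9.109 × 10⁻³¹ × 1.938 × 10⁻¹⁸) = 1.879 × 10⁻²⁴ kg·m/s.
λ = h/p = 6.626 × 10⁻³⁴ / 1.879 × 10⁻²⁴ = 3.53 × 10⁻¹⁰ m = 353 pm.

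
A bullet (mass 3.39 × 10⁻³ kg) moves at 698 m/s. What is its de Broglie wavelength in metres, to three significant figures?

p = mv = 3.39 × 10⁻³ × 698 = 2.366 kg·m/s.
λ = h/p = 6.626 × 10⁻³⁴ / 2.366 = 2.80 × 10⁻³⁴ m.

λ = 2.80 × 10⁻³⁴ m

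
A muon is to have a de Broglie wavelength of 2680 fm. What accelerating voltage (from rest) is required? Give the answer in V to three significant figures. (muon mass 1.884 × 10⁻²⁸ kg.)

V = 1010 V

p = h/λ = 6.626 × 10⁻³⁴ / 2.680 × 10⁻¹² = 2.472 × 10⁻²² kg·m/s.
KE = p²/(2m) = 1.622 × 10⁻¹⁶ J.
V = KE/e = 1.622 × 10⁻¹⁶ / (1.602 × 10⁻¹⁹) = 1010 V.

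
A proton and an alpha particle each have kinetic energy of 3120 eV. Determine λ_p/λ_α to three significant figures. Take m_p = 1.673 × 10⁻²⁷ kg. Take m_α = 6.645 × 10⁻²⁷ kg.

At fixed KE, p = √(2mKE) so λ = h/p ∝ 1/√m.
λ_p/λ_α = √(m_α/m_p) = √(6.645 × 10⁻²⁷/1.673 × 10⁻²⁷) = √(3.972) = 1.99.

λ_p/λ_α = 1.99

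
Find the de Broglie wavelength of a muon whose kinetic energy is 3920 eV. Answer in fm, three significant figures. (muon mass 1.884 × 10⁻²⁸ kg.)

λ = 1360 fm

KE = 3920 eV = 6.280 × 10⁻¹⁶ J.
p = √(2mKE) = √(2 × 1.884 × 10⁻²⁸ × 6.280 × 10⁻¹⁶) = 4.864 × 10⁻²² kg·m/s.
λ = h/p = 6.626 × 10⁻³⁴ / 4.864 × 10⁻²² = 1.36 × 10⁻¹² m = 1360 fm.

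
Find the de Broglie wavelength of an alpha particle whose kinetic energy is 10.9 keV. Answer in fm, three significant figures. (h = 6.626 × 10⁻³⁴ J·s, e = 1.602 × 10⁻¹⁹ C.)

λ = 138 fm

KE = 10.9 keV = 1.746 × 10⁻¹⁵ J.
p = √(2mKE) = √(2 × 6.645 × 10⁻²⁷ × 1.746 × 10⁻¹⁵) = 4.817 × 10⁻²¹ kg·m/s.
λ = h/p = 6.626 × 10⁻³⁴ / 4.817 × 10⁻²¹ = 1.38 × 10⁻¹³ m = 138 fm.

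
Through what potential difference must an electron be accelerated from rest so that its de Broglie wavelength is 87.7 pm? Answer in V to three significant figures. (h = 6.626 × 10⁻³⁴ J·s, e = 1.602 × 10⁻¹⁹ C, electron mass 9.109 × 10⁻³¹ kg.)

p = h/λ = 6.626 × 10⁻³⁴ / 8.770 × 10⁻¹¹ = 7.555 × 10⁻²⁴ kg·m/s.
KE = p²/(2m) = 3.133 × 10⁻¹⁷ J.
V = KE/e = 3.133 × 10⁻¹⁷ / (1.602 × 10⁻¹⁹) = 196 V.

V = 196 V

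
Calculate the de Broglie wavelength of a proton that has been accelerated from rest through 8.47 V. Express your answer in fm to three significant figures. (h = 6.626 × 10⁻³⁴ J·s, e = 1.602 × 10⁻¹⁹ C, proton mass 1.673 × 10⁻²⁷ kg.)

KE = eV = 1.602 × 10⁻¹⁹ × 8.470 = 1.357 × 10⁻¹⁸ J.
p = √(2mKE) = √(2 × 1.673 × 10⁻²⁷ × 1.357 × 10⁻¹⁸) = 6.738 × 10⁻²³ kg·m/s.
λ = h/p = 6.626 × 10⁻³⁴ / 6.738 × 10⁻²³ = 9.83 × 10⁻¹² m = 9830 fm.

λ = 9830 fm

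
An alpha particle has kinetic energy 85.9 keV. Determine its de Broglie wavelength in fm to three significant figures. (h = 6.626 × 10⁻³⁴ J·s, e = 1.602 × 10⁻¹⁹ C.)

λ = 49.0 fm

KE = 85.9 keV = 1.376 × 10⁻¹⁴ J.
p = √(2mKE) = √(2 × 6.645 × 10⁻²⁷ × 1.376 × 10⁻¹⁴) = 1.352 × 10⁻²⁰ kg·m/s.
λ = h/p = 6.626 × 10⁻³⁴ / 1.352 × 10⁻²⁰ = 4.90 × 10⁻¹⁴ m = 49.0 fm.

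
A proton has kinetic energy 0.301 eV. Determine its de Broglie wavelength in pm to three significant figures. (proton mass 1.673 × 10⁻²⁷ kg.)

KE = 0.301 eV = 4.822 × 10⁻²⁰ J.
p = √(2mKE) = √(2 × 1.673 × 10⁻²⁷ × 4.822 × 10⁻²⁰) = 1.270 × 10⁻²³ kg·m/s.
λ = h/p = 6.626 × 10⁻³⁴ / 1.270 × 10⁻²³ = 5.22 × 10⁻¹¹ m = 52.2 pm.

λ = 52.2 pm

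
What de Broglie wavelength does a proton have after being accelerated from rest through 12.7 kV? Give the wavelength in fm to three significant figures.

λ = 254 fm

KE = eV = 1.602 × 10⁻¹⁹ × 1.270 × 10⁴ = 2.035 × 10⁻¹⁵ J.
p = √(2mKE) = √(2 × 1.673 × 10⁻²⁷ × 2.035 × 10⁻¹⁵) = 2.609 × 10⁻²¹ kg·m/s.
λ = h/p = 6.626 × 10⁻³⁴ / 2.609 × 10⁻²¹ = 2.54 × 10⁻¹³ m = 254 fm.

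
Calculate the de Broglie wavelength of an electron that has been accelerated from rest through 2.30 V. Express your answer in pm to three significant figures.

KE = eV = 1.602 × 10⁻¹⁹ × 2.300 = 3.685 × 10⁻¹⁹ J.
p = √(2mKE) = √(2 × 9.109 × 10⁻³¹ × 3.685 × 10⁻¹⁹) = 8.193 × 10⁻²⁵ kg·m/s.
λ = h/p = 6.626 × 10⁻³⁴ / 8.193 × 10⁻²⁵ = 8.09 × 10⁻¹⁰ m = 809 pm.

λ = 809 pm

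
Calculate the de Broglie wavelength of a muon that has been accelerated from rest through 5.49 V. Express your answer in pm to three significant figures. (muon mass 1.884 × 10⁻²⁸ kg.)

λ = 36.4 pm

KE = eV = 1.602 × 10⁻¹⁹ × 5.490 = 8.795 × 10⁻¹⁹ J.
p = √(2mKE) = √(2 × 1.884 × 10⁻²⁸ × 8.795 × 10⁻¹⁹) = 1.820 × 10⁻²³ kg·m/s.
λ = h/p = 6.626 × 10⁻³⁴ / 1.820 × 10⁻²³ = 3.64 × 10⁻¹¹ m = 36.4 pm.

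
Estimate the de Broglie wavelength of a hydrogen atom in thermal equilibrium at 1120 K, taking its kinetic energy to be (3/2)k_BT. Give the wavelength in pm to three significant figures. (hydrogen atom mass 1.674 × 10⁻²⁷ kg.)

KE = (3/2)k_BT = 1.5 × 1.381 × 10⁻²³ × 1120 = 2.320 × 10⁻²⁰ J.
p = √(2mKE) = √(2 × 1.674 × 10⁻²⁷ × 2.320 × 10⁻²⁰) = 8.813 × 10⁻²⁴ kg·m/s.
λ = h/p = 7.52 × 10⁻¹¹ m = 75.2 pm.

λ = 75.2 pm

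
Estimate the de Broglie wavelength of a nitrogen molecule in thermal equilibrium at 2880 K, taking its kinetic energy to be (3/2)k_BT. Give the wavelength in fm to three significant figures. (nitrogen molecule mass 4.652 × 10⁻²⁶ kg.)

λ = 8890 fm

KE = (3/2)k_BT = 1.5 × 1.381 × 10⁻²³ × 2880 = 5.966 × 10⁻²⁰ J.
p = √(2mKE) = √(2 × 4.652 × 10⁻²⁶ × 5.966 × 10⁻²⁰) = 7.450 × 10⁻²³ kg·m/s.
λ = h/p = 8.89 × 10⁻¹² m = 8890 fm.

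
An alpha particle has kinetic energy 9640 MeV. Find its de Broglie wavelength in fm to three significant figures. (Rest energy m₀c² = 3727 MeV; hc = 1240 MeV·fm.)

λ = 0.0966 fm

Total energy E = KE + m₀c² = 9640 + 3727 = 13367 MeV.
(pc)² = E² − (m₀c²)² = (13367)² − (3727)² = 1.648 × 10⁸ MeV², so pc = 1.284 × 10⁴ MeV.
λ = hc/(pc) = 1240 MeV·fm / 1.284 × 10⁴ MeV = 0.0966 fm.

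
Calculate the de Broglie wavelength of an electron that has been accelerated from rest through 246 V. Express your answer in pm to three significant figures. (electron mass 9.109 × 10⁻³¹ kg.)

KE = eV = 1.602 × 10⁻¹⁹ × 246.0 = 3.941 × 10⁻¹⁷ J.
p = √(2mKE) = √(2 × 9.109 × 10⁻³¹ × 3.941 × 10⁻¹⁷) = 8.473 × 10⁻²⁴ kg·m/s.
λ = h/p = 6.626 × 10⁻³⁴ / 8.473 × 10⁻²⁴ = 7.82 × 10⁻¹¹ m = 78.2 pm.

λ = 78.2 pm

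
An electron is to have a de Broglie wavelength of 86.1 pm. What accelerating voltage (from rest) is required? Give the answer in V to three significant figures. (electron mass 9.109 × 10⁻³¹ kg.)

p = h/λ = 6.626 × 10⁻³⁴ / 8.610 × 10⁻¹¹ = 7.696 × 10⁻²⁴ kg·m/s.
KE = p²/(2m) = 3.251 × 10⁻¹⁷ J.
V = KE/e = 3.251 × 10⁻¹⁷ / (1.602 × 10⁻¹⁹) = 203 V.

V = 203 V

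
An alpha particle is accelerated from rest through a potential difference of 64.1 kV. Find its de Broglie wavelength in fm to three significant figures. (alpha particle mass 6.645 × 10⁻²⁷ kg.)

KE = 2eV = 2 × 1.602 × 10⁻¹⁹ × 6.410 × 10⁴ = 2.054 × 10⁻¹⁴ J.
p = √(2mKE) = √(2 × 6.645 × 10⁻²⁷ × 2.054 × 10⁻¹⁴) = 1.652 × 10⁻²⁰ kg·m/s.
λ = h/p = 6.626 × 10⁻³⁴ / 1.652 × 10⁻²⁰ = 4.01 × 10⁻¹⁴ m = 40.1 fm.

λ = 40.1 fm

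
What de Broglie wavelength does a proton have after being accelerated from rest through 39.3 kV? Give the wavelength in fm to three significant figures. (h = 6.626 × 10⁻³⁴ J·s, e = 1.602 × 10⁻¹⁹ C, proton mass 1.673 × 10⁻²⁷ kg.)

λ = 144 fm

KE = eV = 1.602 × 10⁻¹⁹ × 3.930 × 10⁴ = 6.296 × 10⁻¹⁵ J.
p = √(2mKE) = √(2 × 1.673 × 10⁻²⁷ × 6.296 × 10⁻¹⁵) = 4.590 × 10⁻²¹ kg·m/s.
λ = h/p = 6.626 × 10⁻³⁴ / 4.590 × 10⁻²¹ = 1.44 × 10⁻¹³ m = 144 fm.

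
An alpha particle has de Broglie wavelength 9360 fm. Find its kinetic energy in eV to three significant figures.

KE = 2.35 eV

p = h/λ = 6.626 × 10⁻³⁴ / 9.360 × 10⁻¹² = 7.079 × 10⁻²³ kg·m/s.
KE = p²/(2m) = (7.079 × 10⁻²³)² / (2 × 6.645 × 10⁻²⁷) = 3.771 × 10⁻¹⁹ J = 2.35 eV.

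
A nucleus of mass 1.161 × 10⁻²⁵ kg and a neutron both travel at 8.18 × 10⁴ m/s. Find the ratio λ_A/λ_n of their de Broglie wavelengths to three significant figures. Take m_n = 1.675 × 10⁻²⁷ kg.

λ_A/λ_n = 0.0144

At fixed v, p = mv so λ = h/(mv) ∝ 1/m.
λ_A/λ_n = m_n/m_A = 1.675 × 10⁻²⁷/1.161 × 10⁻²⁵ = 0.0144.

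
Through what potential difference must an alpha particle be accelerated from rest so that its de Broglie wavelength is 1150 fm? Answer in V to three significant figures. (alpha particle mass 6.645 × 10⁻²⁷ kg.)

p = h/λ = 6.626 × 10⁻³⁴ / 1.150 × 10⁻¹² = 5.762 × 10⁻²² kg·m/s.
KE = p²/(2m) = 2.498 × 10⁻¹⁷ J.
V = KE/2e = 2.498 × 10⁻¹⁷ / (2 × 1.602 × 10⁻¹⁹) = 78.0 V.

V = 78.0 V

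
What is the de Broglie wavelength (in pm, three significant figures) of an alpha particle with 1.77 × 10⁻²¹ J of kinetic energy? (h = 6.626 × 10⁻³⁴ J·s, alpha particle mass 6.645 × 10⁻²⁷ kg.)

p = √(2mKE) = √(2 × 6.645 × 10⁻²⁷ × 1.770 × 10⁻²¹) = 4.850 × 10⁻²⁴ kg·m/s.
λ = h/p = 6.626 × 10⁻³⁴ / 4.850 × 10⁻²⁴ = 1.37 × 10⁻¹⁰ m = 137 pm.

λ = 137 pm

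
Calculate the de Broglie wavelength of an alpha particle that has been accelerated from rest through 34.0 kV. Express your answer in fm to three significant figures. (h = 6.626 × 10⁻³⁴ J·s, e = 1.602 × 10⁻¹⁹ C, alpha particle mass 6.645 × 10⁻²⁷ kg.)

KE = 2eV = 2 × 1.602 × 10⁻¹⁹ × 3.400 × 10⁴ = 1.089 × 10⁻¹⁴ J.
p = √(2mKE) = √(2 × 6.645 × 10⁻²⁷ × 1.089 × 10⁻¹⁴) = 1.203 × 10⁻²⁰ kg·m/s.
λ = h/p = 6.626 × 10⁻³⁴ / 1.203 × 10⁻²⁰ = 5.51 × 10⁻¹⁴ m = 55.1 fm.

λ = 55.1 fm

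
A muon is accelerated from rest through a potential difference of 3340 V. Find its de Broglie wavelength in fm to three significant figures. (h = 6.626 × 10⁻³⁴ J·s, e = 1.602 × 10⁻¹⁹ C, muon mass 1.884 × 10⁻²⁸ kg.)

KE = eV = 1.602 × 10⁻¹⁹ × 3340 = 5.351 × 10⁻¹⁶ J.
p = √(2mKE) = √(2 × 1.884 × 10⁻²⁸ × 5.351 × 10⁻¹⁶) = 4.490 × 10⁻²² kg·m/s.
λ = h/p = 6.626 × 10⁻³⁴ / 4.490 × 10⁻²² = 1.48 × 10⁻¹² m = 1480 fm.

λ = 1480 fm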